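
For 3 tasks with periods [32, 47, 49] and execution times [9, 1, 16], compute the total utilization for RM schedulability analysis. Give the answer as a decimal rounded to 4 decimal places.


Compute individual utilizations (exact fractions):
  Task 1: C/T = 9/32 (approx. 0.2813)
  Task 2: C/T = 1/47 (approx. 0.0213)
  Task 3: C/T = 16/49 (approx. 0.3265)
Total utilization U = 9/32 + 1/47 + 16/49 = 46359/73696
Rounded to 4 decimal places: U = 0.6291
RM (Liu & Layland) bound for 3 tasks = 0.779763; compare with U = 46359/73696 (approx. 0.629057)
U <= bound, so schedulable by RM sufficient condition.

0.6291


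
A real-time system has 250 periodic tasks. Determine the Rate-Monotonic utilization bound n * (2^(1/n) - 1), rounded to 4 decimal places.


Compute 2^(1/250) = 1.0027764359
Subtract 1: 1.0027764359 - 1 = 0.0027764359
Multiply by n: 250 * 0.0027764359 = 0.6941089750
Round to 4 dp: 0.6941

0.6941


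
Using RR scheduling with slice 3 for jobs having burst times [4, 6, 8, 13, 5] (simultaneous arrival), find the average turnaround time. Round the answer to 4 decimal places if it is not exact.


Time quantum = 3
Execution trace:
  J1 runs 3 units, time = 3
  J2 runs 3 units, time = 6
  J3 runs 3 units, time = 9
  J4 runs 3 units, time = 12
  J5 runs 3 units, time = 15
  J1 runs 1 units, time = 16
  J2 runs 3 units, time = 19
  J3 runs 3 units, time = 22
  J4 runs 3 units, time = 25
  J5 runs 2 units, time = 27
  J3 runs 2 units, time = 29
  J4 runs 3 units, time = 32
  J4 runs 3 units, time = 35
  J4 runs 1 units, time = 36
Finish times: [16, 19, 29, 36, 27]
Average turnaround = 127/5 = 25.4

25.4


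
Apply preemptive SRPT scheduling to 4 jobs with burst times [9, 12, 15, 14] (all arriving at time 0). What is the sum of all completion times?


Since all jobs arrive at t=0, SRPT equals SPT ordering.
SPT order: [9, 12, 14, 15]
Completion times:
  Job 1: p=9, C=9
  Job 2: p=12, C=21
  Job 3: p=14, C=35
  Job 4: p=15, C=50
Total completion time = 9 + 21 + 35 + 50 = 115

115


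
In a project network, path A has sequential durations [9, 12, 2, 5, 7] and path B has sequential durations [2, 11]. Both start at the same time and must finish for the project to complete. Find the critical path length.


Path A total = 9 + 12 + 2 + 5 + 7 = 35
Path B total = 2 + 11 = 13
Critical path = longest path = max(35, 13) = 35

35


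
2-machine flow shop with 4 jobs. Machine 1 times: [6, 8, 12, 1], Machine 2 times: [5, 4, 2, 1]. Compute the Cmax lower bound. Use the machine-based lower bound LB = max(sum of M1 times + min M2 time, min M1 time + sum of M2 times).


LB1 = sum(M1 times) + min(M2 times) = 27 + 1 = 28
LB2 = min(M1 times) + sum(M2 times) = 1 + 12 = 13
Lower bound = max(LB1, LB2) = max(28, 13) = 28

28


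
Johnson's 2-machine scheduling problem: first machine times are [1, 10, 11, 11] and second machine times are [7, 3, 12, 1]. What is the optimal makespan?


Apply Johnson's rule:
  Group 1 (a <= b): [(1, 1, 7), (3, 11, 12)]
  Group 2 (a > b): [(2, 10, 3), (4, 11, 1)]
Optimal job order: [1, 3, 2, 4]
Schedule:
  Job 1: M1 done at 1, M2 done at 8
  Job 3: M1 done at 12, M2 done at 24
  Job 2: M1 done at 22, M2 done at 27
  Job 4: M1 done at 33, M2 done at 34
Makespan = 34

34


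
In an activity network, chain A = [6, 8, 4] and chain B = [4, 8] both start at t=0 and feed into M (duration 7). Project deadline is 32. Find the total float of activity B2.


Forward pass: ES(B2) = sum of predecessors on chain B = 4
EF = ES + duration = 4 + 8 = 12
Backward pass: LF(M) = deadline = 32; LS(M) = 32 - 7 = 25
LF(B2) = LS(M) - sum(successors on chain B) = 25 - 0 = 25
LS = LF - duration = 25 - 8 = 17
Total float = LS - ES = 17 - 4 = 13

13


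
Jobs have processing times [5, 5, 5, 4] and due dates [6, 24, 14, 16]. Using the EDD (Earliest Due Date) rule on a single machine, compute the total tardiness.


Sort by due date (EDD order): [(5, 6), (5, 14), (4, 16), (5, 24)]
Compute completion times and tardiness:
  Job 1: p=5, d=6, C=5, tardiness=max(0,5-6)=0
  Job 2: p=5, d=14, C=10, tardiness=max(0,10-14)=0
  Job 3: p=4, d=16, C=14, tardiness=max(0,14-16)=0
  Job 4: p=5, d=24, C=19, tardiness=max(0,19-24)=0
Total tardiness = 0

0


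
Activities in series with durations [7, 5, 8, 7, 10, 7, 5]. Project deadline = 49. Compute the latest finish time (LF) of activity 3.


LF(activity 3) = deadline - sum of successor durations
Successors: activities 4 through 7 with durations [7, 10, 7, 5]
Sum of successor durations = 29
LF = 49 - 29 = 20

20


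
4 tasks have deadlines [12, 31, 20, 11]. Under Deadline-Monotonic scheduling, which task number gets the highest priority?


Sort tasks by relative deadline (ascending):
  Task 4: deadline = 11
  Task 1: deadline = 12
  Task 3: deadline = 20
  Task 2: deadline = 31
Priority order (highest first): [4, 1, 3, 2]
Highest priority task = 4

4


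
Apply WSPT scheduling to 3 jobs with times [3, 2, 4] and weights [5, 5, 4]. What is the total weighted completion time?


Compute p/w ratios and sort ascending (WSPT): [(2, 5), (3, 5), (4, 4)]
Compute weighted completion times:
  Job (p=2,w=5): C=2, w*C=5*2=10
  Job (p=3,w=5): C=5, w*C=5*5=25
  Job (p=4,w=4): C=9, w*C=4*9=36
Total weighted completion time = 71

71


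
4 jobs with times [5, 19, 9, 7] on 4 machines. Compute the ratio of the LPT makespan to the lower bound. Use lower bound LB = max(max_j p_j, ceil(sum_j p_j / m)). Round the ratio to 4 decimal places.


LPT order: [19, 9, 7, 5]
Machine loads after assignment: [19, 9, 7, 5]
LPT makespan = 19
Lower bound = max(max_job, ceil(total/4)) = max(19, 10) = 19
Ratio = 19 / 19 = 1.0

1.0


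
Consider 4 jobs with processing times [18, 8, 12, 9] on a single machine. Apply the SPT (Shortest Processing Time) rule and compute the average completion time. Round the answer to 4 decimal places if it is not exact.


Sort jobs by processing time (SPT order): [8, 9, 12, 18]
Compute completion times sequentially:
  Job 1: processing = 8, completes at 8
  Job 2: processing = 9, completes at 17
  Job 3: processing = 12, completes at 29
  Job 4: processing = 18, completes at 47
Sum of completion times = 101
Average completion time = 101/4 = 25.25

25.25


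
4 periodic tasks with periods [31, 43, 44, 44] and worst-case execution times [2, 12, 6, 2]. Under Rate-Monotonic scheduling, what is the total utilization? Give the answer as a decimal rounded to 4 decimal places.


Compute individual utilizations (exact fractions):
  Task 1: C/T = 2/31 (approx. 0.0645)
  Task 2: C/T = 12/43 (approx. 0.2791)
  Task 3: C/T = 6/44 = 3/22 (approx. 0.1364)
  Task 4: C/T = 2/44 = 1/22 (approx. 0.0455)
Total utilization U = 2/31 + 12/43 + 3/22 + 1/22 = 7704/14663
Rounded to 4 decimal places: U = 0.5254
RM (Liu & Layland) bound for 4 tasks = 0.756828; compare with U = 7704/14663 (approx. 0.525404)
U <= bound, so schedulable by RM sufficient condition.

0.5254


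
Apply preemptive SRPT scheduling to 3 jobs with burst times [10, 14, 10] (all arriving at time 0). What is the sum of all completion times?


Since all jobs arrive at t=0, SRPT equals SPT ordering.
SPT order: [10, 10, 14]
Completion times:
  Job 1: p=10, C=10
  Job 2: p=10, C=20
  Job 3: p=14, C=34
Total completion time = 10 + 20 + 34 = 64

64


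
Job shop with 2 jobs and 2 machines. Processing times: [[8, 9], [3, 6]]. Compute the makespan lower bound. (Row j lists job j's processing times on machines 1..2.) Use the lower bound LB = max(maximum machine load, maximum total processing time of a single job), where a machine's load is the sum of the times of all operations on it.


Machine loads:
  Machine 1: 8 + 3 = 11
  Machine 2: 9 + 6 = 15
Max machine load = 15
Job totals:
  Job 1: 17
  Job 2: 9
Max job total = 17
Lower bound = max(15, 17) = 17

17


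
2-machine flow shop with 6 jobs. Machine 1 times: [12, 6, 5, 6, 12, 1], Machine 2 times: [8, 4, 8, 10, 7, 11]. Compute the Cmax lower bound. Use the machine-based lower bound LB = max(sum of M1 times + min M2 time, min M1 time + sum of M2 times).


LB1 = sum(M1 times) + min(M2 times) = 42 + 4 = 46
LB2 = min(M1 times) + sum(M2 times) = 1 + 48 = 49
Lower bound = max(LB1, LB2) = max(46, 49) = 49

49


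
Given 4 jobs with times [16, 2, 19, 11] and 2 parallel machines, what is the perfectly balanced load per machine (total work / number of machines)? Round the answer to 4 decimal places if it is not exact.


Total processing time = 16 + 2 + 19 + 11 = 48
Number of machines = 2
Ideal balanced load = 48 / 2 = 24.0

24.0


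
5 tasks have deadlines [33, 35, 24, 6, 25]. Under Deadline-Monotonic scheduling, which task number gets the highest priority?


Sort tasks by relative deadline (ascending):
  Task 4: deadline = 6
  Task 3: deadline = 24
  Task 5: deadline = 25
  Task 1: deadline = 33
  Task 2: deadline = 35
Priority order (highest first): [4, 3, 5, 1, 2]
Highest priority task = 4

4


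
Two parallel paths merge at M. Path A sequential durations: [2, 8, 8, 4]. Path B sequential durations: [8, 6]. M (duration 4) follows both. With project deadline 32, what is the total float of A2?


Forward pass: ES(A2) = sum of predecessors on chain A = 2
EF = ES + duration = 2 + 8 = 10
Backward pass: LF(M) = deadline = 32; LS(M) = 32 - 4 = 28
LF(A2) = LS(M) - sum(successors on chain A) = 28 - 12 = 16
LS = LF - duration = 16 - 8 = 8
Total float = LS - ES = 8 - 2 = 6

6


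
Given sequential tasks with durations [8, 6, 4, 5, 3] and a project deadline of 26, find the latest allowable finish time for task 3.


LF(activity 3) = deadline - sum of successor durations
Successors: activities 4 through 5 with durations [5, 3]
Sum of successor durations = 8
LF = 26 - 8 = 18

18


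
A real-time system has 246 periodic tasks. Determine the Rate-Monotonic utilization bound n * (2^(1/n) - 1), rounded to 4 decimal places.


Compute 2^(1/246) = 1.0028216448
Subtract 1: 1.0028216448 - 1 = 0.0028216448
Multiply by n: 246 * 0.0028216448 = 0.6941246208
Round to 4 dp: 0.6941

0.6941


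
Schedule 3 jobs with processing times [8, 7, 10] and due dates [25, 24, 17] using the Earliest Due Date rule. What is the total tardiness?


Sort by due date (EDD order): [(10, 17), (7, 24), (8, 25)]
Compute completion times and tardiness:
  Job 1: p=10, d=17, C=10, tardiness=max(0,10-17)=0
  Job 2: p=7, d=24, C=17, tardiness=max(0,17-24)=0
  Job 3: p=8, d=25, C=25, tardiness=max(0,25-25)=0
Total tardiness = 0

0


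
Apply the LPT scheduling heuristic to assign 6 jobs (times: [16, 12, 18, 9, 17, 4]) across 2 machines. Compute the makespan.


Sort jobs in decreasing order (LPT): [18, 17, 16, 12, 9, 4]
Assign each job to the least loaded machine:
  Machine 1: jobs [18, 12, 9], load = 39
  Machine 2: jobs [17, 16, 4], load = 37
Makespan = max load = 39

39


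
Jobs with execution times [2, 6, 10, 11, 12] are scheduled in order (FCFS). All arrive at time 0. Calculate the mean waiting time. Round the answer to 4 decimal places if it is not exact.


FCFS order (as given): [2, 6, 10, 11, 12]
Waiting times:
  Job 1: wait = 0
  Job 2: wait = 2
  Job 3: wait = 8
  Job 4: wait = 18
  Job 5: wait = 29
Sum of waiting times = 57
Average waiting time = 57/5 = 11.4

11.4


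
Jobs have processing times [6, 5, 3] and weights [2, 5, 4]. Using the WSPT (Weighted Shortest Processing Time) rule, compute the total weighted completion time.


Compute p/w ratios and sort ascending (WSPT): [(3, 4), (5, 5), (6, 2)]
Compute weighted completion times:
  Job (p=3,w=4): C=3, w*C=4*3=12
  Job (p=5,w=5): C=8, w*C=5*8=40
  Job (p=6,w=2): C=14, w*C=2*14=28
Total weighted completion time = 80

80


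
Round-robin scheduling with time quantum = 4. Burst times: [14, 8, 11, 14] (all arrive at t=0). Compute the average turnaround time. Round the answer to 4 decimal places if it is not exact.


Time quantum = 4
Execution trace:
  J1 runs 4 units, time = 4
  J2 runs 4 units, time = 8
  J3 runs 4 units, time = 12
  J4 runs 4 units, time = 16
  J1 runs 4 units, time = 20
  J2 runs 4 units, time = 24
  J3 runs 4 units, time = 28
  J4 runs 4 units, time = 32
  J1 runs 4 units, time = 36
  J3 runs 3 units, time = 39
  J4 runs 4 units, time = 43
  J1 runs 2 units, time = 45
  J4 runs 2 units, time = 47
Finish times: [45, 24, 39, 47]
Average turnaround = 155/4 = 38.75

38.75


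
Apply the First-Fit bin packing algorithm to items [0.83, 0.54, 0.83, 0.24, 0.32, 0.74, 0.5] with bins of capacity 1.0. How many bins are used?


Place items sequentially using First-Fit:
  Item 0.83 -> new Bin 1
  Item 0.54 -> new Bin 2
  Item 0.83 -> new Bin 3
  Item 0.24 -> Bin 2 (now 0.78)
  Item 0.32 -> new Bin 4
  Item 0.74 -> new Bin 5
  Item 0.5 -> Bin 4 (now 0.82)
Total bins used = 5

5


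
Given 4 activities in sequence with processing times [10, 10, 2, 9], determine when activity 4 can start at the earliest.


Activity 4 starts after activities 1 through 3 complete.
Predecessor durations: [10, 10, 2]
ES = 10 + 10 + 2 = 22

22


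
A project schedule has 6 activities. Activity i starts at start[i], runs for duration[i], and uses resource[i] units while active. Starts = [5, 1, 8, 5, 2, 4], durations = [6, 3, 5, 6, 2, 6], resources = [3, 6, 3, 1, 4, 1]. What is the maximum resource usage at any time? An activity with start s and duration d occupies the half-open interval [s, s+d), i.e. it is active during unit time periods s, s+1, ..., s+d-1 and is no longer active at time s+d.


Each activity i is active on [start_i, start_i + duration_i).
Compute total resource usage per time slot:
  t=0: active resources = [], total = 0
  t=1: active resources = [6], total = 6
  t=2: active resources = [6, 4], total = 10
  t=3: active resources = [6, 4], total = 10
  t=4: active resources = [1], total = 1
  t=5: active resources = [3, 1, 1], total = 5
  t=6: active resources = [3, 1, 1], total = 5
  t=7: active resources = [3, 1, 1], total = 5
  t=8: active resources = [3, 3, 1, 1], total = 8
  t=9: active resources = [3, 3, 1, 1], total = 8
  t=10: active resources = [3, 3, 1], total = 7
  t=11: active resources = [3], total = 3
  t=12: active resources = [3], total = 3
Peak resource demand = 10

10


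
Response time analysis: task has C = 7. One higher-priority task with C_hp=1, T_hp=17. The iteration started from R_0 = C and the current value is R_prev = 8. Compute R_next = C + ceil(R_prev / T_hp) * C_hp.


R_next = C + ceil(R_prev / T_hp) * C_hp
ceil(8 / 17) = ceil(0.4706) = 1
Interference = 1 * 1 = 1
R_next = 7 + 1 = 8
R_next = R_prev, so the iteration has converged (response time = 8).

8


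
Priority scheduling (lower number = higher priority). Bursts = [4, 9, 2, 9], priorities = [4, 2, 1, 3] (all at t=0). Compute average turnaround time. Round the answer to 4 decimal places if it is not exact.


Sort by priority (ascending = highest first):
Order: [(1, 2), (2, 9), (3, 9), (4, 4)]
Completion times:
  Priority 1, burst=2, C=2
  Priority 2, burst=9, C=11
  Priority 3, burst=9, C=20
  Priority 4, burst=4, C=24
Average turnaround = 57/4 = 14.25

14.25


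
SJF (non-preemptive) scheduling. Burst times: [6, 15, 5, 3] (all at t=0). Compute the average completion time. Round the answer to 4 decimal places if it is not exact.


SJF order (ascending): [3, 5, 6, 15]
Completion times:
  Job 1: burst=3, C=3
  Job 2: burst=5, C=8
  Job 3: burst=6, C=14
  Job 4: burst=15, C=29
Average completion = 54/4 = 13.5

13.5


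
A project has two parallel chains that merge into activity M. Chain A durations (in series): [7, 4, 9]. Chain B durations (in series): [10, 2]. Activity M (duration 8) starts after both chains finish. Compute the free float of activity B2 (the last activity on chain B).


ES(B2) = sum of predecessors on chain B = 10
EF(B2) = ES + duration = 10 + 2 = 12
Successor of B2 is M. ES(M) = max(sum(A), sum(B)) = max(20, 12) = 20
Free float = ES(successor) - EF(current) = 20 - 12 = 8

8


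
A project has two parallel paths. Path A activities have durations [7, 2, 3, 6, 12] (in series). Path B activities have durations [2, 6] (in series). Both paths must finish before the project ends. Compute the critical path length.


Path A total = 7 + 2 + 3 + 6 + 12 = 30
Path B total = 2 + 6 = 8
Critical path = longest path = max(30, 8) = 30

30


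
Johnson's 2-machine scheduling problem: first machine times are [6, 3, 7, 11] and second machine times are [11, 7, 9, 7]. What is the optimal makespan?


Apply Johnson's rule:
  Group 1 (a <= b): [(2, 3, 7), (1, 6, 11), (3, 7, 9)]
  Group 2 (a > b): [(4, 11, 7)]
Optimal job order: [2, 1, 3, 4]
Schedule:
  Job 2: M1 done at 3, M2 done at 10
  Job 1: M1 done at 9, M2 done at 21
  Job 3: M1 done at 16, M2 done at 30
  Job 4: M1 done at 27, M2 done at 37
Makespan = 37

37


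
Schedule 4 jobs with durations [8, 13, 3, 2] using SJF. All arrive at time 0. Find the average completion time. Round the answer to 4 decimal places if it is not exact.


SJF order (ascending): [2, 3, 8, 13]
Completion times:
  Job 1: burst=2, C=2
  Job 2: burst=3, C=5
  Job 3: burst=8, C=13
  Job 4: burst=13, C=26
Average completion = 46/4 = 11.5

11.5


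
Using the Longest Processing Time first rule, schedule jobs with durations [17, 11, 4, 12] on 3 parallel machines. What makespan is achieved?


Sort jobs in decreasing order (LPT): [17, 12, 11, 4]
Assign each job to the least loaded machine:
  Machine 1: jobs [17], load = 17
  Machine 2: jobs [12], load = 12
  Machine 3: jobs [11, 4], load = 15
Makespan = max load = 17

17


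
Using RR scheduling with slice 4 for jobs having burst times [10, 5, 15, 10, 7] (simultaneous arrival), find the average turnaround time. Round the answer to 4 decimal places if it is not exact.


Time quantum = 4
Execution trace:
  J1 runs 4 units, time = 4
  J2 runs 4 units, time = 8
  J3 runs 4 units, time = 12
  J4 runs 4 units, time = 16
  J5 runs 4 units, time = 20
  J1 runs 4 units, time = 24
  J2 runs 1 units, time = 25
  J3 runs 4 units, time = 29
  J4 runs 4 units, time = 33
  J5 runs 3 units, time = 36
  J1 runs 2 units, time = 38
  J3 runs 4 units, time = 42
  J4 runs 2 units, time = 44
  J3 runs 3 units, time = 47
Finish times: [38, 25, 47, 44, 36]
Average turnaround = 190/5 = 38.0

38.0


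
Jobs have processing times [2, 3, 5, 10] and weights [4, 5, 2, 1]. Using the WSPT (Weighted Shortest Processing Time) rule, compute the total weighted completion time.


Compute p/w ratios and sort ascending (WSPT): [(2, 4), (3, 5), (5, 2), (10, 1)]
Compute weighted completion times:
  Job (p=2,w=4): C=2, w*C=4*2=8
  Job (p=3,w=5): C=5, w*C=5*5=25
  Job (p=5,w=2): C=10, w*C=2*10=20
  Job (p=10,w=1): C=20, w*C=1*20=20
Total weighted completion time = 73

73


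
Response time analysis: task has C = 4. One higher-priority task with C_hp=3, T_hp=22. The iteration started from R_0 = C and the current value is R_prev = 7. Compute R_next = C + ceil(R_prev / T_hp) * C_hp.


R_next = C + ceil(R_prev / T_hp) * C_hp
ceil(7 / 22) = ceil(0.3182) = 1
Interference = 1 * 3 = 3
R_next = 4 + 3 = 7
R_next = R_prev, so the iteration has converged (response time = 7).

7


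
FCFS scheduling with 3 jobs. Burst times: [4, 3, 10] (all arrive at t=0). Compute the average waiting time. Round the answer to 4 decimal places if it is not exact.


FCFS order (as given): [4, 3, 10]
Waiting times:
  Job 1: wait = 0
  Job 2: wait = 4
  Job 3: wait = 7
Sum of waiting times = 11
Average waiting time = 11/3 = 3.6667

3.6667


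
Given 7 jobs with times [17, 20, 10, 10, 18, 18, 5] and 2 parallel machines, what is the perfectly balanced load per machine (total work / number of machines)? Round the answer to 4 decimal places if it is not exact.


Total processing time = 17 + 20 + 10 + 10 + 18 + 18 + 5 = 98
Number of machines = 2
Ideal balanced load = 98 / 2 = 49.0

49.0


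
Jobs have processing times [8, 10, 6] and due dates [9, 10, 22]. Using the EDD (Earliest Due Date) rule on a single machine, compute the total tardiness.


Sort by due date (EDD order): [(8, 9), (10, 10), (6, 22)]
Compute completion times and tardiness:
  Job 1: p=8, d=9, C=8, tardiness=max(0,8-9)=0
  Job 2: p=10, d=10, C=18, tardiness=max(0,18-10)=8
  Job 3: p=6, d=22, C=24, tardiness=max(0,24-22)=2
Total tardiness = 10

10


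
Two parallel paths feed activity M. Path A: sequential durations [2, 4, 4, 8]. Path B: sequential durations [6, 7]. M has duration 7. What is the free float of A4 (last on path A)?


ES(A4) = sum of predecessors on chain A = 10
EF(A4) = ES + duration = 10 + 8 = 18
Successor of A4 is M. ES(M) = max(sum(A), sum(B)) = max(18, 13) = 18
Free float = ES(successor) - EF(current) = 18 - 18 = 0

0


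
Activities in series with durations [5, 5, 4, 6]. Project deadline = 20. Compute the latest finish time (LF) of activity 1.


LF(activity 1) = deadline - sum of successor durations
Successors: activities 2 through 4 with durations [5, 4, 6]
Sum of successor durations = 15
LF = 20 - 15 = 5

5


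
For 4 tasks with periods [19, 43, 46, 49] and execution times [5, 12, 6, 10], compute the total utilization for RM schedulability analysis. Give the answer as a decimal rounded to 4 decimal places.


Compute individual utilizations (exact fractions):
  Task 1: C/T = 5/19 (approx. 0.2632)
  Task 2: C/T = 12/43 (approx. 0.2791)
  Task 3: C/T = 6/46 = 3/23 (approx. 0.1304)
  Task 4: C/T = 10/49 (approx. 0.2041)
Total utilization U = 5/19 + 12/43 + 3/23 + 10/49 = 807270/920759
Rounded to 4 decimal places: U = 0.8767
RM (Liu & Layland) bound for 4 tasks = 0.756828; compare with U = 807270/920759 (approx. 0.876744)
bound < U <= 1, so the RM sufficient condition is not met (inconclusive; an exact test such as response-time analysis is needed).

0.8767


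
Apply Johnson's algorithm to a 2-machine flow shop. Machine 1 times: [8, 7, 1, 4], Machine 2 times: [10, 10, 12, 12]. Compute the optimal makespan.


Apply Johnson's rule:
  Group 1 (a <= b): [(3, 1, 12), (4, 4, 12), (2, 7, 10), (1, 8, 10)]
  Group 2 (a > b): []
Optimal job order: [3, 4, 2, 1]
Schedule:
  Job 3: M1 done at 1, M2 done at 13
  Job 4: M1 done at 5, M2 done at 25
  Job 2: M1 done at 12, M2 done at 35
  Job 1: M1 done at 20, M2 done at 45
Makespan = 45

45


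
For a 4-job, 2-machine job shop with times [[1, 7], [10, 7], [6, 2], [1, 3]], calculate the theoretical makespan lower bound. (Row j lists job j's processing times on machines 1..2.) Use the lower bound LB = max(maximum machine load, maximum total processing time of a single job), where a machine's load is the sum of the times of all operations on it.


Machine loads:
  Machine 1: 1 + 10 + 6 + 1 = 18
  Machine 2: 7 + 7 + 2 + 3 = 19
Max machine load = 19
Job totals:
  Job 1: 8
  Job 2: 17
  Job 3: 8
  Job 4: 4
Max job total = 17
Lower bound = max(19, 17) = 19

19


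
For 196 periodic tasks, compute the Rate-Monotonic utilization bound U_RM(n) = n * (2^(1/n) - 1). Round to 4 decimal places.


Compute 2^(1/196) = 1.0035427259
Subtract 1: 1.0035427259 - 1 = 0.0035427259
Multiply by n: 196 * 0.0035427259 = 0.6943742764
Round to 4 dp: 0.6944

0.6944


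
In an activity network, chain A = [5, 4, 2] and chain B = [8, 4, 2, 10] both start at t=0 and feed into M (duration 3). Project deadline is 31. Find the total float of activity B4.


Forward pass: ES(B4) = sum of predecessors on chain B = 14
EF = ES + duration = 14 + 10 = 24
Backward pass: LF(M) = deadline = 31; LS(M) = 31 - 3 = 28
LF(B4) = LS(M) - sum(successors on chain B) = 28 - 0 = 28
LS = LF - duration = 28 - 10 = 18
Total float = LS - ES = 18 - 14 = 4

4


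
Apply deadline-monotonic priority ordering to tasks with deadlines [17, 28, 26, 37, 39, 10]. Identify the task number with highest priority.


Sort tasks by relative deadline (ascending):
  Task 6: deadline = 10
  Task 1: deadline = 17
  Task 3: deadline = 26
  Task 2: deadline = 28
  Task 4: deadline = 37
  Task 5: deadline = 39
Priority order (highest first): [6, 1, 3, 2, 4, 5]
Highest priority task = 6

6


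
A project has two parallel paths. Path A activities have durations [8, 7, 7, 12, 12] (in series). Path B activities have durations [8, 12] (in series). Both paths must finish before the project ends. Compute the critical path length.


Path A total = 8 + 7 + 7 + 12 + 12 = 46
Path B total = 8 + 12 = 20
Critical path = longest path = max(46, 20) = 46

46


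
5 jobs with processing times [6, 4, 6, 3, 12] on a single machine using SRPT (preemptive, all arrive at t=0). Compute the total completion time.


Since all jobs arrive at t=0, SRPT equals SPT ordering.
SPT order: [3, 4, 6, 6, 12]
Completion times:
  Job 1: p=3, C=3
  Job 2: p=4, C=7
  Job 3: p=6, C=13
  Job 4: p=6, C=19
  Job 5: p=12, C=31
Total completion time = 3 + 7 + 13 + 19 + 31 = 73

73


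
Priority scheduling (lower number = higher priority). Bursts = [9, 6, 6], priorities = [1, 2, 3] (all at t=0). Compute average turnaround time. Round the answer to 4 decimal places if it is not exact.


Sort by priority (ascending = highest first):
Order: [(1, 9), (2, 6), (3, 6)]
Completion times:
  Priority 1, burst=9, C=9
  Priority 2, burst=6, C=15
  Priority 3, burst=6, C=21
Average turnaround = 45/3 = 15.0

15.0


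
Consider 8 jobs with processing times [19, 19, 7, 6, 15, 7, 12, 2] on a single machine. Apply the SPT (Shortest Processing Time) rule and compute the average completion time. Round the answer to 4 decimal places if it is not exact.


Sort jobs by processing time (SPT order): [2, 6, 7, 7, 12, 15, 19, 19]
Compute completion times sequentially:
  Job 1: processing = 2, completes at 2
  Job 2: processing = 6, completes at 8
  Job 3: processing = 7, completes at 15
  Job 4: processing = 7, completes at 22
  Job 5: processing = 12, completes at 34
  Job 6: processing = 15, completes at 49
  Job 7: processing = 19, completes at 68
  Job 8: processing = 19, completes at 87
Sum of completion times = 285
Average completion time = 285/8 = 35.625

35.625


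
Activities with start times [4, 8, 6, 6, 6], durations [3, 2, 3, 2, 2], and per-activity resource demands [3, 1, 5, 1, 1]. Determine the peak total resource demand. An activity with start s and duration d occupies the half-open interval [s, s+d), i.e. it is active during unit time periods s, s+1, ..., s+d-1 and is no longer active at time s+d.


Each activity i is active on [start_i, start_i + duration_i).
Compute total resource usage per time slot:
  t=0: active resources = [], total = 0
  t=1: active resources = [], total = 0
  t=2: active resources = [], total = 0
  t=3: active resources = [], total = 0
  t=4: active resources = [3], total = 3
  t=5: active resources = [3], total = 3
  t=6: active resources = [3, 5, 1, 1], total = 10
  t=7: active resources = [5, 1, 1], total = 7
  t=8: active resources = [1, 5], total = 6
  t=9: active resources = [1], total = 1
Peak resource demand = 10

10


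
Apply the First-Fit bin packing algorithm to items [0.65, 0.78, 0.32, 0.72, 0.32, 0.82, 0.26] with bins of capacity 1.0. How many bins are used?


Place items sequentially using First-Fit:
  Item 0.65 -> new Bin 1
  Item 0.78 -> new Bin 2
  Item 0.32 -> Bin 1 (now 0.97)
  Item 0.72 -> new Bin 3
  Item 0.32 -> new Bin 4
  Item 0.82 -> new Bin 5
  Item 0.26 -> Bin 3 (now 0.98)
Total bins used = 5

5


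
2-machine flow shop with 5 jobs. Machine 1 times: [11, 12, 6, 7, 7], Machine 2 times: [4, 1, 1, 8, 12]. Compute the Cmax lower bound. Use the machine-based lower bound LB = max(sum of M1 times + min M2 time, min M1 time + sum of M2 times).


LB1 = sum(M1 times) + min(M2 times) = 43 + 1 = 44
LB2 = min(M1 times) + sum(M2 times) = 6 + 26 = 32
Lower bound = max(LB1, LB2) = max(44, 32) = 44

44


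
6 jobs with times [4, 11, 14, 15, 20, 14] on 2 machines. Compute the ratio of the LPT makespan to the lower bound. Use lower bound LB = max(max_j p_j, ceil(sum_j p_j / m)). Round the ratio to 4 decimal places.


LPT order: [20, 15, 14, 14, 11, 4]
Machine loads after assignment: [38, 40]
LPT makespan = 40
Lower bound = max(max_job, ceil(total/2)) = max(20, 39) = 39
Ratio = 40 / 39 = 1.0256

1.0256


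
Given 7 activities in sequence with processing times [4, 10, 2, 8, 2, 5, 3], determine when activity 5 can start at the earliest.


Activity 5 starts after activities 1 through 4 complete.
Predecessor durations: [4, 10, 2, 8]
ES = 4 + 10 + 2 + 8 = 24

24


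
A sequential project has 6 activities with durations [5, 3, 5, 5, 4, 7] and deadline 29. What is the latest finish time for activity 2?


LF(activity 2) = deadline - sum of successor durations
Successors: activities 3 through 6 with durations [5, 5, 4, 7]
Sum of successor durations = 21
LF = 29 - 21 = 8

8


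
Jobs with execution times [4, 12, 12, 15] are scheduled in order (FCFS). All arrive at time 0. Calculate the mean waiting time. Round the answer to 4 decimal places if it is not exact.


FCFS order (as given): [4, 12, 12, 15]
Waiting times:
  Job 1: wait = 0
  Job 2: wait = 4
  Job 3: wait = 16
  Job 4: wait = 28
Sum of waiting times = 48
Average waiting time = 48/4 = 12.0

12.0


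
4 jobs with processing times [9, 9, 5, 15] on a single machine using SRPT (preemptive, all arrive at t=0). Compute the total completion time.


Since all jobs arrive at t=0, SRPT equals SPT ordering.
SPT order: [5, 9, 9, 15]
Completion times:
  Job 1: p=5, C=5
  Job 2: p=9, C=14
  Job 3: p=9, C=23
  Job 4: p=15, C=38
Total completion time = 5 + 14 + 23 + 38 = 80

80


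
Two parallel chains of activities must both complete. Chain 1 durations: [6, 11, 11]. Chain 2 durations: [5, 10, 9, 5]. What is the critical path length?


Path A total = 6 + 11 + 11 = 28
Path B total = 5 + 10 + 9 + 5 = 29
Critical path = longest path = max(28, 29) = 29

29


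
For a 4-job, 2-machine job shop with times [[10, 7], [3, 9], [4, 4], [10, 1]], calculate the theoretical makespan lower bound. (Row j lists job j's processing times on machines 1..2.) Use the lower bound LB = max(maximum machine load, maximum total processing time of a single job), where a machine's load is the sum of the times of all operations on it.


Machine loads:
  Machine 1: 10 + 3 + 4 + 10 = 27
  Machine 2: 7 + 9 + 4 + 1 = 21
Max machine load = 27
Job totals:
  Job 1: 17
  Job 2: 12
  Job 3: 8
  Job 4: 11
Max job total = 17
Lower bound = max(27, 17) = 27

27


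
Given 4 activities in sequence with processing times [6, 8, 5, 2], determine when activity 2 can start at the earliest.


Activity 2 starts after activities 1 through 1 complete.
Predecessor durations: [6]
ES = 6 = 6

6


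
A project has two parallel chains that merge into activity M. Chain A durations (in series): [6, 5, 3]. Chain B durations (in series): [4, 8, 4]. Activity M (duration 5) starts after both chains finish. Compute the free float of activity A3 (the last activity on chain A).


ES(A3) = sum of predecessors on chain A = 11
EF(A3) = ES + duration = 11 + 3 = 14
Successor of A3 is M. ES(M) = max(sum(A), sum(B)) = max(14, 16) = 16
Free float = ES(successor) - EF(current) = 16 - 14 = 2

2


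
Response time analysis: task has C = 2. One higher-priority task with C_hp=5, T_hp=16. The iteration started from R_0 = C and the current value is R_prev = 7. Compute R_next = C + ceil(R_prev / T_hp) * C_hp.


R_next = C + ceil(R_prev / T_hp) * C_hp
ceil(7 / 16) = ceil(0.4375) = 1
Interference = 1 * 5 = 5
R_next = 2 + 5 = 7
R_next = R_prev, so the iteration has converged (response time = 7).

7


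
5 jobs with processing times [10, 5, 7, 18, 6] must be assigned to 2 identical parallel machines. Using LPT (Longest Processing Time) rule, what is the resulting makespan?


Sort jobs in decreasing order (LPT): [18, 10, 7, 6, 5]
Assign each job to the least loaded machine:
  Machine 1: jobs [18, 5], load = 23
  Machine 2: jobs [10, 7, 6], load = 23
Makespan = max load = 23

23


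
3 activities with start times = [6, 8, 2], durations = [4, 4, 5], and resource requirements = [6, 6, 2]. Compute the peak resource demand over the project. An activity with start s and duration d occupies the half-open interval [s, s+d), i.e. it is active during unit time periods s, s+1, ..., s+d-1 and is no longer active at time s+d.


Each activity i is active on [start_i, start_i + duration_i).
Compute total resource usage per time slot:
  t=0: active resources = [], total = 0
  t=1: active resources = [], total = 0
  t=2: active resources = [2], total = 2
  t=3: active resources = [2], total = 2
  t=4: active resources = [2], total = 2
  t=5: active resources = [2], total = 2
  t=6: active resources = [6, 2], total = 8
  t=7: active resources = [6], total = 6
  t=8: active resources = [6, 6], total = 12
  t=9: active resources = [6, 6], total = 12
  t=10: active resources = [6], total = 6
  t=11: active resources = [6], total = 6
Peak resource demand = 12

12


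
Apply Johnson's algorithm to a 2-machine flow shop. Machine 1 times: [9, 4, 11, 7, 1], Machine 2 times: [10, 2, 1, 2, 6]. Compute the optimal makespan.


Apply Johnson's rule:
  Group 1 (a <= b): [(5, 1, 6), (1, 9, 10)]
  Group 2 (a > b): [(2, 4, 2), (4, 7, 2), (3, 11, 1)]
Optimal job order: [5, 1, 2, 4, 3]
Schedule:
  Job 5: M1 done at 1, M2 done at 7
  Job 1: M1 done at 10, M2 done at 20
  Job 2: M1 done at 14, M2 done at 22
  Job 4: M1 done at 21, M2 done at 24
  Job 3: M1 done at 32, M2 done at 33
Makespan = 33

33


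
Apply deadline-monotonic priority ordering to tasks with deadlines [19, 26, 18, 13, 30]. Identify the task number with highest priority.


Sort tasks by relative deadline (ascending):
  Task 4: deadline = 13
  Task 3: deadline = 18
  Task 1: deadline = 19
  Task 2: deadline = 26
  Task 5: deadline = 30
Priority order (highest first): [4, 3, 1, 2, 5]
Highest priority task = 4

4


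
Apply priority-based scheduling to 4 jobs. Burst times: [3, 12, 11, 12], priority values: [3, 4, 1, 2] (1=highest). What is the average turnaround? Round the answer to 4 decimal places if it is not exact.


Sort by priority (ascending = highest first):
Order: [(1, 11), (2, 12), (3, 3), (4, 12)]
Completion times:
  Priority 1, burst=11, C=11
  Priority 2, burst=12, C=23
  Priority 3, burst=3, C=26
  Priority 4, burst=12, C=38
Average turnaround = 98/4 = 24.5

24.5


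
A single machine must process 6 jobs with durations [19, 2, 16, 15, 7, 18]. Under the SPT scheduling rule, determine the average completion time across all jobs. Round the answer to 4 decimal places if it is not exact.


Sort jobs by processing time (SPT order): [2, 7, 15, 16, 18, 19]
Compute completion times sequentially:
  Job 1: processing = 2, completes at 2
  Job 2: processing = 7, completes at 9
  Job 3: processing = 15, completes at 24
  Job 4: processing = 16, completes at 40
  Job 5: processing = 18, completes at 58
  Job 6: processing = 19, completes at 77
Sum of completion times = 210
Average completion time = 210/6 = 35.0

35.0


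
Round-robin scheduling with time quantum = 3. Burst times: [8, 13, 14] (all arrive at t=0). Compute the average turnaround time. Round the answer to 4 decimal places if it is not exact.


Time quantum = 3
Execution trace:
  J1 runs 3 units, time = 3
  J2 runs 3 units, time = 6
  J3 runs 3 units, time = 9
  J1 runs 3 units, time = 12
  J2 runs 3 units, time = 15
  J3 runs 3 units, time = 18
  J1 runs 2 units, time = 20
  J2 runs 3 units, time = 23
  J3 runs 3 units, time = 26
  J2 runs 3 units, time = 29
  J3 runs 3 units, time = 32
  J2 runs 1 units, time = 33
  J3 runs 2 units, time = 35
Finish times: [20, 33, 35]
Average turnaround = 88/3 = 29.3333

29.3333


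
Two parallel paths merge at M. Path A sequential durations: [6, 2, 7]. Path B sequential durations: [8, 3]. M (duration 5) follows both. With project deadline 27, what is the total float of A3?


Forward pass: ES(A3) = sum of predecessors on chain A = 8
EF = ES + duration = 8 + 7 = 15
Backward pass: LF(M) = deadline = 27; LS(M) = 27 - 5 = 22
LF(A3) = LS(M) - sum(successors on chain A) = 22 - 0 = 22
LS = LF - duration = 22 - 7 = 15
Total float = LS - ES = 15 - 8 = 7

7


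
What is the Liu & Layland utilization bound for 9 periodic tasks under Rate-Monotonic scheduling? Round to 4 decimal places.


Compute 2^(1/9) = 1.0800597389
Subtract 1: 1.0800597389 - 1 = 0.0800597389
Multiply by n: 9 * 0.0800597389 = 0.7205376501
Round to 4 dp: 0.7205

0.7205


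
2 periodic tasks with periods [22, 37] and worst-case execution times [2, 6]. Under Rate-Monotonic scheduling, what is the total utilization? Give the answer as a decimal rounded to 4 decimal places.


Compute individual utilizations (exact fractions):
  Task 1: C/T = 2/22 = 1/11 (approx. 0.0909)
  Task 2: C/T = 6/37 (approx. 0.1622)
Total utilization U = 1/11 + 6/37 = 103/407
Rounded to 4 decimal places: U = 0.2531
RM (Liu & Layland) bound for 2 tasks = 0.828427; compare with U = 103/407 (approx. 0.253071)
U <= bound, so schedulable by RM sufficient condition.

0.2531


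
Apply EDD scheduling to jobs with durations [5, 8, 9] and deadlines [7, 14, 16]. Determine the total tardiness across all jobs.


Sort by due date (EDD order): [(5, 7), (8, 14), (9, 16)]
Compute completion times and tardiness:
  Job 1: p=5, d=7, C=5, tardiness=max(0,5-7)=0
  Job 2: p=8, d=14, C=13, tardiness=max(0,13-14)=0
  Job 3: p=9, d=16, C=22, tardiness=max(0,22-16)=6
Total tardiness = 6

6


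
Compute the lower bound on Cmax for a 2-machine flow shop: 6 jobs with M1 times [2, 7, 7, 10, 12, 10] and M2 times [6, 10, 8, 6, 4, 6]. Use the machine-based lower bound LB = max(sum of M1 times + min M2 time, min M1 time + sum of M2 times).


LB1 = sum(M1 times) + min(M2 times) = 48 + 4 = 52
LB2 = min(M1 times) + sum(M2 times) = 2 + 40 = 42
Lower bound = max(LB1, LB2) = max(52, 42) = 52

52


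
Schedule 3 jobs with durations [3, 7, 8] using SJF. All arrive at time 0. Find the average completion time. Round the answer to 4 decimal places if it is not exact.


SJF order (ascending): [3, 7, 8]
Completion times:
  Job 1: burst=3, C=3
  Job 2: burst=7, C=10
  Job 3: burst=8, C=18
Average completion = 31/3 = 10.3333

10.3333


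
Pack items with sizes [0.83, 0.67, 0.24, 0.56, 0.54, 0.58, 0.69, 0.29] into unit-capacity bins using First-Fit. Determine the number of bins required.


Place items sequentially using First-Fit:
  Item 0.83 -> new Bin 1
  Item 0.67 -> new Bin 2
  Item 0.24 -> Bin 2 (now 0.91)
  Item 0.56 -> new Bin 3
  Item 0.54 -> new Bin 4
  Item 0.58 -> new Bin 5
  Item 0.69 -> new Bin 6
  Item 0.29 -> Bin 3 (now 0.85)
Total bins used = 6

6


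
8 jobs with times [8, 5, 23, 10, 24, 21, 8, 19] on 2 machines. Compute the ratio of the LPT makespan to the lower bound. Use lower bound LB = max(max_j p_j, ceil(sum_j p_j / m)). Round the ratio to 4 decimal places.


LPT order: [24, 23, 21, 19, 10, 8, 8, 5]
Machine loads after assignment: [58, 60]
LPT makespan = 60
Lower bound = max(max_job, ceil(total/2)) = max(24, 59) = 59
Ratio = 60 / 59 = 1.0169

1.0169


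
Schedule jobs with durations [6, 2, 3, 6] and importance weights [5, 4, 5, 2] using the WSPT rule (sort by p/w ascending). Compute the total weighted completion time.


Compute p/w ratios and sort ascending (WSPT): [(2, 4), (3, 5), (6, 5), (6, 2)]
Compute weighted completion times:
  Job (p=2,w=4): C=2, w*C=4*2=8
  Job (p=3,w=5): C=5, w*C=5*5=25
  Job (p=6,w=5): C=11, w*C=5*11=55
  Job (p=6,w=2): C=17, w*C=2*17=34
Total weighted completion time = 122

122


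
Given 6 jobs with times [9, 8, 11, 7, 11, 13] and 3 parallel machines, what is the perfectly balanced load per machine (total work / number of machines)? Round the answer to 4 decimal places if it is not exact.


Total processing time = 9 + 8 + 11 + 7 + 11 + 13 = 59
Number of machines = 3
Ideal balanced load = 59 / 3 = 19.6667

19.6667


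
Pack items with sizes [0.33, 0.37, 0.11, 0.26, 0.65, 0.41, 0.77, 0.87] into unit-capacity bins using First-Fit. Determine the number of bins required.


Place items sequentially using First-Fit:
  Item 0.33 -> new Bin 1
  Item 0.37 -> Bin 1 (now 0.7)
  Item 0.11 -> Bin 1 (now 0.81)
  Item 0.26 -> new Bin 2
  Item 0.65 -> Bin 2 (now 0.91)
  Item 0.41 -> new Bin 3
  Item 0.77 -> new Bin 4
  Item 0.87 -> new Bin 5
Total bins used = 5

5


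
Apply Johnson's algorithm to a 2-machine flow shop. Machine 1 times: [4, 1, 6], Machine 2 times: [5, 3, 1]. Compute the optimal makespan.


Apply Johnson's rule:
  Group 1 (a <= b): [(2, 1, 3), (1, 4, 5)]
  Group 2 (a > b): [(3, 6, 1)]
Optimal job order: [2, 1, 3]
Schedule:
  Job 2: M1 done at 1, M2 done at 4
  Job 1: M1 done at 5, M2 done at 10
  Job 3: M1 done at 11, M2 done at 12
Makespan = 12

12
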